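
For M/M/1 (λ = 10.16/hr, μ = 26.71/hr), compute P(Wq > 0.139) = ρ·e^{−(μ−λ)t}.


ρ = 10.16/26.71 = 0.3804
P(Wq > t) = ρ·e^{−(μ−λ)t} = 0.3804·e^{−2.3005}
= 0.3804·0.100214 = 0.038119

Final: 0.038119


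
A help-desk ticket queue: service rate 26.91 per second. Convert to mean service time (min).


Mean service time = 1/μ = 1/26.91 second = 0.03716 second
In minutes: 0.03716 × 0.0166667 = 0.0006193 min

Final: 0.0006193 min


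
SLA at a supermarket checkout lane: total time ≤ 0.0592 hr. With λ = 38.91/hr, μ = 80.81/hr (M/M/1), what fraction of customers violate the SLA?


W ~ Exponential(μ−λ) for M/M/1.
μ − λ = 80.81 − 38.91 = 41.9000
P(W > t) = e^{−(μ−λ)t} = e^{−2.4805} = 0.083703

Final: 0.083703


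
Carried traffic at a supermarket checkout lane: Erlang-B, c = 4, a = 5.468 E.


B(4,5.468) = 0.433552 (Erlang-B)
Carried load = a(1 − B) = 5.468·(1 − 0.433552) = 5.468·0.566448 = 3.0973 E

Final: 3.0973 Erlangs


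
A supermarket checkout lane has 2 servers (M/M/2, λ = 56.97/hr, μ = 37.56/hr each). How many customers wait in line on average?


a = λ/μ = 1.5168; ρ = a/2 = 0.7584
P₀ = 0.137406
Lq = P₀·a^c·ρ / (c!·(1−ρ)²) = 0.137406·2.30060·0.7584/(2·0.05838)
= 2.05337

Final: 2.05337


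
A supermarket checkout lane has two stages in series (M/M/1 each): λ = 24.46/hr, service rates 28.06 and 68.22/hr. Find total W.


Each node sees arrival rate λ = 24.46/hr (tandem ⇒ throughput preserved).
W₁ = 1/(μ₁−λ) = 1/(28.06−24.46) = 0.27778 hr
W₂ = 1/(μ₂−λ) = 1/(68.22−24.46) = 0.02285 hr
W_total = W₁ + W₂ = 0.27778 + 0.02285 = 0.30063 hr

Final: 0.30063 hr


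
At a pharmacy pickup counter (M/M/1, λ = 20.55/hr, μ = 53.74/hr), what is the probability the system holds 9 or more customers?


ρ = 20.55/53.74 = 0.3824
P(N ≥ n) = ρ^n = 0.3824^9 = 0.0001748

Final: 0.0001748


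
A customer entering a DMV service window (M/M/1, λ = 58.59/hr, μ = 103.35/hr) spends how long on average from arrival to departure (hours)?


W = 1/(μ−λ) = 1/(103.35 − 58.59) = 1/44.76 = 0.02234 hr

Final: 0.02234 hr


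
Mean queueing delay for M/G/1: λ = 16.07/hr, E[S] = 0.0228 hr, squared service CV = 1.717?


ρ = λ·E[S] = 16.07·0.0228 = 0.3664
E[S²] = E[S]²(1+C_s²) = 0.0228²·(1+1.717) = 0.001412
Wq = λ·E[S²]/(2(1−ρ)) = 16.07·0.001412/(2·0.6336) = 0.01791 hr

Final: 0.01791 hr


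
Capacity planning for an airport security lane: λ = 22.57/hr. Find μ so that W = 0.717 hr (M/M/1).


W = 1/(μ−λ) ⇒ μ − λ = 1/W = 1/0.717 = 1.3947
μ = λ + 1/W = 22.57 + 1.3947 = 23.9647 per hr

Final: 23.9647 /hr


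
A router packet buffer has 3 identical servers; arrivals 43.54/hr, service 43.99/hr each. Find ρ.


ρ = λ/(cμ) = 43.54/(3·43.99) = 43.54/131.97 = 0.3299

Final: 0.3299


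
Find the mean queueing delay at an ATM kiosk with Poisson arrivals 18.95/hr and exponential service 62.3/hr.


ρ = 18.95/62.3 = 0.3042
Wq = ρ/(μ−λ) = 0.3042/(62.3 − 18.95) = 0.3042/43.35 = 0.007017 hr

Final: 0.007017 hr


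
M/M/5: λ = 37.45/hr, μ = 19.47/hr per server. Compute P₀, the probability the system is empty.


a = λ/μ = 37.45/19.47 = 1.9235; ρ = a/c = 0.3847
Σ_{k=0}^{4} a^k/k! (terms k=0..4) = 1.00000 + 1.92347 + 1.84987 + 1.18606 + 0.57034 = 6.52974
Tail: a^5/(5!(1−ρ)) = 26.32870/(120·0.6153) = 0.35658
P₀ = 1/(6.52974 + 0.35658) = 1/6.88632 = 0.145215

Final: 0.145215


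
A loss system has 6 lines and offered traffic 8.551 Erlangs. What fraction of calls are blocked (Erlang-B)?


B(c,a) = (a^c/c!) / Σ_{k=0}^{c} a^k/k!
a^6/6! = 542.961383
Σ terms (k=0..6): 1.00000 + 8.55100 + 36.55980 + 104.20762 + 222.76984 + 380.98097 + 542.96138 = 1297.030609
B = 542.961383/1297.030609 = 0.418619

Final: 0.418619


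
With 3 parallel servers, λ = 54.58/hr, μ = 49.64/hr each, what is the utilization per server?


ρ = λ/(cμ) = 54.58/(3·49.64) = 54.58/148.92 = 0.3665

Final: 0.3665


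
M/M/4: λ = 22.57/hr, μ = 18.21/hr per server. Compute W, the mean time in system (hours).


a = 1.2394; ρ = 0.3099; P₀ = 0.288407
Lq = P₀·a^c·ρ/(c!(1−ρ)²) = 0.01845
Wq = Lq/λ = 0.01845/22.57 = 0.0008174 hr
W = Wq + 1/μ = 0.0008174 + 0.05491 = 0.05573 hr

Final: 0.05573 hr


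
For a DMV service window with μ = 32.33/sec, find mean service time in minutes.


Mean service time = 1/μ = 1/32.33 second = 0.03093 second
In minutes: 0.03093 × 0.0166667 = 0.0005155 min

Final: 0.0005155 min


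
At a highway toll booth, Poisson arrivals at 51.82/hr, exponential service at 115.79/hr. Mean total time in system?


W = 1/(μ−λ) = 1/(115.79 − 51.82) = 1/63.97 = 0.01563 hr

Final: 0.01563 hr


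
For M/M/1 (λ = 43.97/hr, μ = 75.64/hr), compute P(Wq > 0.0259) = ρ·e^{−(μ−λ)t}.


ρ = 43.97/75.64 = 0.5813
P(Wq > t) = ρ·e^{−(μ−λ)t} = 0.5813·e^{−0.8203}
= 0.5813·0.440320 = 0.255961

Final: 0.255961


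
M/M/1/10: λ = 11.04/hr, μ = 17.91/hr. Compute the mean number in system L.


ρ = 11.04/17.91 = 0.6164
L = ρ[1 − (K+1)ρ^K + Kρ^(K+1)] / [(1−ρ)(1−ρ^(K+1))]
Numerator: 0.6164·(1 − 11·0.007920 + 10·0.004882) = 0.592806
Denominator: (0.3836)·(0.995118) = 0.381712
L = 0.592806/0.381712 = 1.5530

Final: 1.5530


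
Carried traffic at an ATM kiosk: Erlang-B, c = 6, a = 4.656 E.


B(6,4.656) = 0.165915 (Erlang-B)
Carried load = a(1 − B) = 4.656·(1 − 0.165915) = 4.656·0.834085 = 3.8835 E

Final: 3.8835 Erlangs


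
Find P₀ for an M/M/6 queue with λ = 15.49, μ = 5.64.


a = λ/μ = 15.49/5.64 = 2.7465; ρ = a/c = 0.4577
Σ_{k=0}^{5} a^k/k! (terms k=0..5) = 1.00000 + 2.74645 + 3.77150 + 3.45275 + 2.37071 + 1.30221 = 14.64363
Tail: a^6/(6!(1−ρ)) = 429.17447/(720·0.5423) = 1.09925
P₀ = 1/(14.64363 + 1.09925) = 1/15.74288 = 0.063521

Final: 0.063521


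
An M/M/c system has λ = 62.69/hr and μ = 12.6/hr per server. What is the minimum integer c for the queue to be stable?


Stability requires cμ > λ ⇔ c > λ/μ.
λ/μ = 62.69/12.6 = 4.9754
Minimum integer c = ⌊4.9754⌋ + 1 = 5
Check: 5·12.6 = 63.00 > 62.69, while 4·12.6 = 50.40 ≤ 62.69

Final: 5 servers


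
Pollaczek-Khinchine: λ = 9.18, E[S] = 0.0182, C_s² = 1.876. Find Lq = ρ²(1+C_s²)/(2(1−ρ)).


ρ = λ·E[S] = 9.18·0.0182 = 0.1671
Lq = ρ²(1+C_s²)/(2(1−ρ)) = 0.02791·(1+1.876)/(2·0.8329)
= 0.02791·2.8760/1.6658 = 0.04819

Final: 0.04819


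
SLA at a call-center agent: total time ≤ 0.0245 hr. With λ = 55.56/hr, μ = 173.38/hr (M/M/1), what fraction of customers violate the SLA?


W ~ Exponential(μ−λ) for M/M/1.
μ − λ = 173.38 − 55.56 = 117.8200
P(W > t) = e^{−(μ−λ)t} = e^{−2.8866} = 0.055766

Final: 0.055766


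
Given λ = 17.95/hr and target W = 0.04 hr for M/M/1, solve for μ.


W = 1/(μ−λ) ⇒ μ − λ = 1/W = 1/0.04 = 25.0000
μ = λ + 1/W = 17.95 + 25.0000 = 42.9500 per hr

Final: 42.9500 /hr


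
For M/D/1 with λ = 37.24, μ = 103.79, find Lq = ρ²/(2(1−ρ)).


ρ = 37.24/103.79 = 0.3588
M/D/1: Lq = ρ²/(2(1−ρ)) = 0.1287/(2·0.6412) = 0.10039

Final: 0.10039


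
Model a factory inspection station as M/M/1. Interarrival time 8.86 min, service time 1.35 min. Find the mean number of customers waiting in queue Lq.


λ = 60/8.86 = 6.7720 /hr
μ = 60/1.35 = 44.4444 /hr
ρ = λ/μ = 6.7720/44.4444 = 0.1524
Lq = ρ²/(1−ρ) = 0.02322/0.8476 = 0.02739

Final: 0.02739


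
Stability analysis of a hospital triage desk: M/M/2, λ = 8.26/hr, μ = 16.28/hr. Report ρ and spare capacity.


Total capacity cμ = 2·16.28 = 32.56/hr
ρ = λ/(cμ) = 8.26/32.56 = 0.2537
Stable ⇔ ρ < 1: YES
Spare capacity = cμ − λ = 32.56 − 8.26 = 24.30/hr

Final: ρ = 0.2537; stable; margin = 24.30/hr


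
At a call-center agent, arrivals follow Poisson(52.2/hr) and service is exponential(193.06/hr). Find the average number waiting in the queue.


ρ = 52.2/193.06 = 0.2704
Lq = ρ²/(1−ρ) = 0.07311/0.7296 = 0.1002

Final: 0.1002


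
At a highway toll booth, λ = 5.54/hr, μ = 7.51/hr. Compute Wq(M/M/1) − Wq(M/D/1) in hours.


ρ = 5.54/7.51 = 0.7377
Wq(M/M/1) = ρ/(μ−λ) = 0.7377/1.97 = 0.37446 hr
Wq(M/D/1) = ρ/(2(μ−λ)) = 0.18723 hr
Savings = 0.37446 − 0.18723 = 0.18723 hr

Final: 0.18723 hr


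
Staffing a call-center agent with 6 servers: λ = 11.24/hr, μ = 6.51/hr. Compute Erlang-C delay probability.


a = λ/μ = 1.7266; ρ = a/6 = 0.2878
P₀ = 0.177786 (from M/M/c formula)
C(c,a) = [a^c/(c!(1−ρ))]·P₀ = [26.49183/(720·0.7122)]·0.177786
= 0.05166·0.177786 = 0.009184

Final: 0.009184


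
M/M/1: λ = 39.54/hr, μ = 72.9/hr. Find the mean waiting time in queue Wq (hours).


ρ = 39.54/72.9 = 0.5424
Wq = ρ/(μ−λ) = 0.5424/(72.9 − 39.54) = 0.5424/33.36 = 0.01626 hr

Final: 0.01626 hr


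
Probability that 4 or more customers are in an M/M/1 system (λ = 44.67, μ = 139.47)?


ρ = 44.67/139.47 = 0.3203
P(N ≥ n) = ρ^n = 0.3203^4 = 0.010523

Final: 0.010523


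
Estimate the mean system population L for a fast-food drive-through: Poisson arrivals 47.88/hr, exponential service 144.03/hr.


ρ = λ/μ = 47.88/144.03 = 0.3324
L = ρ/(1−ρ) = 0.3324/(1 − 0.3324) = 0.3324/0.6676 = 0.4980

Final: 0.4980


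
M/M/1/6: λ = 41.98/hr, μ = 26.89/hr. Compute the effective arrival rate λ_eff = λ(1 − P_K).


ρ = 1.5612; P_K = (1−ρ)ρ^6/(1−ρ^7) = 0.376096
λ_eff = λ(1 − P_K) = 41.98·(1 − 0.376096) = 41.98·0.623904 = 26.1915 /hr

Final: 26.1915 /hr


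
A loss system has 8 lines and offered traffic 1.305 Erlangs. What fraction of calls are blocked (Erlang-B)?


B(c,a) = (a^c/c!) / Σ_{k=0}^{c} a^k/k!
a^8/8! = 0.0002086
Σ terms (k=0..8): 1.00000 + 1.30500 + 0.85151 + 0.37041 + 0.12085 + 0.03154 + 0.006860 + 0.001279 + 0.0002086 = 3.687654
B = 0.0002086/3.687654 = 0.00005657

Final: 0.00005657


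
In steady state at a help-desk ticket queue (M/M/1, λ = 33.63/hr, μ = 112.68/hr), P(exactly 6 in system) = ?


ρ = 33.63/112.68 = 0.2985
P_n = (1−ρ)·ρ^n = (1 − 0.2985)·0.2985^6 = 0.7015·0.0007068 = 0.0004958

Final: 0.0004958


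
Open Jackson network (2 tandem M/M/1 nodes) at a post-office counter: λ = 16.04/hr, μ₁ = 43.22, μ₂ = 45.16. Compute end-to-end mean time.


Each node sees arrival rate λ = 16.04/hr (tandem ⇒ throughput preserved).
W₁ = 1/(μ₁−λ) = 1/(43.22−16.04) = 0.03679 hr
W₂ = 1/(μ₂−λ) = 1/(45.16−16.04) = 0.03434 hr
W_total = W₁ + W₂ = 0.03679 + 0.03434 = 0.07113 hr

Final: 0.07113 hr


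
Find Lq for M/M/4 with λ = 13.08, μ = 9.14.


a = λ/μ = 1.4311; ρ = a/4 = 0.3578
P₀ = 0.237212
Lq = P₀·a^c·ρ / (c!·(1−ρ)²) = 0.237212·4.19417·0.3578/(24·0.41246)
= 0.03596

Final: 0.03596


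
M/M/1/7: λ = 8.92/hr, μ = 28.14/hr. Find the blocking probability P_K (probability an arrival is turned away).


ρ = λ/μ = 8.92/28.14 = 0.3170
P_K = (1−ρ)ρ^K/(1−ρ^(K+1)) = (0.6830·0.0003216)/(1 − 0.0001019)
= 0.0002196/0.999898 = 0.0002197

Final: 0.0002197


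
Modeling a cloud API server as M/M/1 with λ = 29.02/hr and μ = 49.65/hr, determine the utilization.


ρ = λ/μ = 29.02/49.65 = 0.5845

Final: 0.5845


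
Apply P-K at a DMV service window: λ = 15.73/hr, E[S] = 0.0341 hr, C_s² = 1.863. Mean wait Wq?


ρ = λ·E[S] = 15.73·0.0341 = 0.5364
E[S²] = E[S]²(1+C_s²) = 0.0341²·(1+1.863) = 0.003329
Wq = λ·E[S²]/(2(1−ρ)) = 15.73·0.003329/(2·0.4636) = 0.05648 hr

Final: 0.05648 hr


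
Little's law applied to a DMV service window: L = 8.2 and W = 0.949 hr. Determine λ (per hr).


λ = L/W = 8.2/0.949 = 8.6407 /hr

Final: 8.6407 /hr


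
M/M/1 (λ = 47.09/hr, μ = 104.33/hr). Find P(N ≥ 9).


ρ = 47.09/104.33 = 0.4514
P(N ≥ n) = ρ^n = 0.4514^9 = 0.0007775

Final: 0.0007775


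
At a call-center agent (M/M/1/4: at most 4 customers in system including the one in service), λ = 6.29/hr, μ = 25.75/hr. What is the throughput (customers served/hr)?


ρ = 0.2443; P_K = (1−ρ)ρ^4/(1−ρ^5) = 0.002693
λ_eff = λ(1 − P_K) = 6.29·(1 − 0.002693) = 6.29·0.997307 = 6.2731 /hr

Final: 6.2731 /hr


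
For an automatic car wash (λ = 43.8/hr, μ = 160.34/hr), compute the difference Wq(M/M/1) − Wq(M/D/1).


ρ = 43.8/160.34 = 0.2732
Wq(M/M/1) = ρ/(μ−λ) = 0.2732/116.54 = 0.002344 hr
Wq(M/D/1) = ρ/(2(μ−λ)) = 0.001172 hr
Savings = 0.002344 − 0.001172 = 0.001172 hr

Final: 0.001172 hr


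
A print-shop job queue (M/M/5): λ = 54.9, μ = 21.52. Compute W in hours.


a = 2.5511; ρ = 0.5102; P₀ = 0.075897
Lq = P₀·a^c·ρ/(c!(1−ρ)²) = 0.14536
Wq = Lq/λ = 0.14536/54.9 = 0.002648 hr
W = Wq + 1/μ = 0.002648 + 0.04647 = 0.04912 hr

Final: 0.04912 hr


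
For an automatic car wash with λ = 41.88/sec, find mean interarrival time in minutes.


Mean interarrival time = 1/λ = 1/41.88 second = 0.02388 second
In minutes: 0.02388 × 0.0166667 = 0.0003980 min

Final: 0.0003980 min


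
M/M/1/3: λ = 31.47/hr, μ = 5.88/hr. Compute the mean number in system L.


ρ = 31.47/5.88 = 5.3520
L = ρ[1 − (K+1)ρ^K + Kρ^(K+1)] / [(1−ρ)(1−ρ^(K+1))]
Numerator: 5.3520·(1 − 4·153.305682 + 3·820.498266) = 9897.379600
Denominator: (-4.3520)·(-819.498266) = 3566.489901
L = 9897.379600/3566.489901 = 2.7751

Final: 2.7751


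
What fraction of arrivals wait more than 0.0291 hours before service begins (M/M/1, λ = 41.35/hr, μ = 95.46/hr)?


ρ = 41.35/95.46 = 0.4332
P(Wq > t) = ρ·e^{−(μ−λ)t} = 0.4332·e^{−1.5746}
= 0.4332·0.207090 = 0.089704

Final: 0.089704


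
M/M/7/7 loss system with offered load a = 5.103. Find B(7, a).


B(c,a) = (a^c/c!) / Σ_{k=0}^{c} a^k/k!
a^7/7! = 17.879215
Σ terms (k=0..7): 1.00000 + 5.10300 + 13.02030 + 22.14754 + 28.25472 + 28.83677 + 24.52567 + 17.87921 = 140.767219
B = 17.879215/140.767219 = 0.127013

Final: 0.127013


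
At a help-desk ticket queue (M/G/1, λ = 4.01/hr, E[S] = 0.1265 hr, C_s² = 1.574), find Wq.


ρ = λ·E[S] = 4.01·0.1265 = 0.5073
E[S²] = E[S]²(1+C_s²) = 0.1265²·(1+1.574) = 0.041190
Wq = λ·E[S²]/(2(1−ρ)) = 4.01·0.041190/(2·0.4927) = 0.16761 hr

Final: 0.16761 hr


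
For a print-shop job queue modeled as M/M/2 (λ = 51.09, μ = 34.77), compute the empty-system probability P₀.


a = λ/μ = 51.09/34.77 = 1.4694; ρ = a/c = 0.7347
Σ_{k=0}^{1} a^k/k! (terms k=0..1) = 1.00000 + 1.46937 = 2.46937
Tail: a^2/(2!(1−ρ)) = 2.15905/(2·0.2653) = 4.06884
P₀ = 1/(2.46937 + 4.06884) = 1/6.53821 = 0.152947

Final: 0.152947


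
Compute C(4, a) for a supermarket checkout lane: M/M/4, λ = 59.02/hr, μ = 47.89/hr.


a = λ/μ = 1.2324; ρ = a/4 = 0.3081
P₀ = 0.290469 (from M/M/c formula)
C(c,a) = [a^c/(c!(1−ρ))]·P₀ = [2.30684/(24·0.6919)]·0.290469
= 0.13892·0.290469 = 0.040352

Final: 0.040352


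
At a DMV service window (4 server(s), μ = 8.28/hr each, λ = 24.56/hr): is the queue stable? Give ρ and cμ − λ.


Total capacity cμ = 4·8.28 = 33.12/hr
ρ = λ/(cμ) = 24.56/33.12 = 0.7415
Stable ⇔ ρ < 1: YES
Spare capacity = cμ − λ = 33.12 − 24.56 = 8.56/hr

Final: ρ = 0.7415; stable; margin = 8.56/hr


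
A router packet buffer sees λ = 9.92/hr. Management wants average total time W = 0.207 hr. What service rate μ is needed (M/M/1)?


W = 1/(μ−λ) ⇒ μ − λ = 1/W = 1/0.207 = 4.8309
μ = λ + 1/W = 9.92 + 4.8309 = 14.7509 per hr

Final: 14.7509 /hr


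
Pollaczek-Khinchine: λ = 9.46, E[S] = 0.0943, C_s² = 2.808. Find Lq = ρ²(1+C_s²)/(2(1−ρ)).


ρ = λ·E[S] = 9.46·0.0943 = 0.8921
Lq = ρ²(1+C_s²)/(2(1−ρ)) = 0.7958·(1+2.808)/(2·0.1079)
= 0.7958·3.8080/0.2158 = 14.03985

Final: 14.03985


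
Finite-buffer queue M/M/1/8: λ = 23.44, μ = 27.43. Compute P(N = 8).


ρ = λ/μ = 23.44/27.43 = 0.8545
P_K = (1−ρ)ρ^K/(1−ρ^(K+1)) = (0.1455·0.284351)/(1 − 0.242989)
= 0.041362/0.757011 = 0.054639

Final: 0.054639


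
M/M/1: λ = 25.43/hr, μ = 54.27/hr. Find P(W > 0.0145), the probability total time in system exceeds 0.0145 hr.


W ~ Exponential(μ−λ) for M/M/1.
μ − λ = 54.27 − 25.43 = 28.8400
P(W > t) = e^{−(μ−λ)t} = e^{−0.4182} = 0.658244

Final: 0.658244


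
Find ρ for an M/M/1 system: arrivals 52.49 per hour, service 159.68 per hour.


ρ = λ/μ = 52.49/159.68 = 0.3287

Final: 0.3287


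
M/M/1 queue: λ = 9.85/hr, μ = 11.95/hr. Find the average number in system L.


ρ = λ/μ = 9.85/11.95 = 0.8243
L = ρ/(1−ρ) = 0.8243/(1 − 0.8243) = 0.8243/0.1757 = 4.6905

Final: 4.6905


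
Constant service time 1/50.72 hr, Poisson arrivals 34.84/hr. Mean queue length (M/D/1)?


ρ = 34.84/50.72 = 0.6869
M/D/1: Lq = ρ²/(2(1−ρ)) = 0.4718/(2·0.3131) = 0.75352

Final: 0.75352


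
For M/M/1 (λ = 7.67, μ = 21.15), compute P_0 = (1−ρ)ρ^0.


ρ = 7.67/21.15 = 0.3626
P_n = (1−ρ)·ρ^n = (1 − 0.3626)·0.3626^0 = 0.6374·1.000000 = 0.637352

Final: 0.637352


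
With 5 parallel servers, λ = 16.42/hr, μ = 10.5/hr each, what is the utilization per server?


ρ = λ/(cμ) = 16.42/(5·10.5) = 16.42/52.50 = 0.3128

Final: 0.3128


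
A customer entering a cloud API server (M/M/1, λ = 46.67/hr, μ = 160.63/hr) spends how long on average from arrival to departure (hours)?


W = 1/(μ−λ) = 1/(160.63 − 46.67) = 1/113.96 = 0.008775 hr

Final: 0.008775 hr


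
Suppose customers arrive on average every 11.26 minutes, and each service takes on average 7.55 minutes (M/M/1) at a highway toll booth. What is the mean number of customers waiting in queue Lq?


λ = 60/11.26 = 5.3286 /hr
μ = 60/7.55 = 7.9470 /hr
ρ = λ/μ = 5.3286/7.9470 = 0.6705
Lq = ρ²/(1−ρ) = 0.4496/0.3295 = 1.3645

Final: 1.3645


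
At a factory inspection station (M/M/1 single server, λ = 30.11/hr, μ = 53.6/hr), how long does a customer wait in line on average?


ρ = 30.11/53.6 = 0.5618
Wq = ρ/(μ−λ) = 0.5618/(53.6 − 30.11) = 0.5618/23.49 = 0.02391 hr

Final: 0.02391 hr


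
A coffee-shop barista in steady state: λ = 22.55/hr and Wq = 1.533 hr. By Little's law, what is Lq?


Lq = λWq = 22.55·1.533 = 34.5692

Final: 34.5692


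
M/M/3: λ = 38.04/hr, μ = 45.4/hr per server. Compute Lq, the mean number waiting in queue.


a = λ/μ = 0.8379; ρ = a/3 = 0.2793
P₀ = 0.430118
Lq = P₀·a^c·ρ / (c!·(1−ρ)²) = 0.430118·0.58824·0.2793/(6·0.51942)
= 0.02267

Final: 0.02267


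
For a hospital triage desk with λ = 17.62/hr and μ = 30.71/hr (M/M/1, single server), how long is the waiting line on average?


ρ = 17.62/30.71 = 0.5738
Lq = ρ²/(1−ρ) = 0.3292/0.4262 = 0.7723

Final: 0.7723


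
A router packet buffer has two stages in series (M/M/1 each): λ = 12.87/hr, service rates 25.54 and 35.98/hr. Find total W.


Each node sees arrival rate λ = 12.87/hr (tandem ⇒ throughput preserved).
W₁ = 1/(μ₁−λ) = 1/(25.54−12.87) = 0.07893 hr
W₂ = 1/(μ₂−λ) = 1/(35.98−12.87) = 0.04327 hr
W_total = W₁ + W₂ = 0.07893 + 0.04327 = 0.12220 hr

Final: 0.12220 hr


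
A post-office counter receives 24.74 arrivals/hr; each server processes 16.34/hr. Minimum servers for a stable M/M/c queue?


Stability requires cμ > λ ⇔ c > λ/μ.
λ/μ = 24.74/16.34 = 1.5141
Minimum integer c = ⌊1.5141⌋ + 1 = 2
Check: 2·16.34 = 32.68 > 24.74, while 1·16.34 = 16.34 ≤ 24.74

Final: 2 servers


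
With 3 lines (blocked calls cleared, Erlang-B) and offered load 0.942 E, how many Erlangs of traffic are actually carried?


B(3,0.942) = 0.055175 (Erlang-B)
Carried load = a(1 − B) = 0.942·(1 − 0.055175) = 0.942·0.944825 = 0.8900 E

Final: 0.8900 Erlangs


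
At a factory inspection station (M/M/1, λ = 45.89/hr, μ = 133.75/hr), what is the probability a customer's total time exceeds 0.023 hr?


W ~ Exponential(μ−λ) for M/M/1.
μ − λ = 133.75 − 45.89 = 87.8600
P(W > t) = e^{−(μ−λ)t} = e^{−2.0208} = 0.132552

Final: 0.132552


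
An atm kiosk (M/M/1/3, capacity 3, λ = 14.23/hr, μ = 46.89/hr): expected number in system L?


ρ = 14.23/46.89 = 0.3035
L = ρ[1 − (K+1)ρ^K + Kρ^(K+1)] / [(1−ρ)(1−ρ^(K+1))]
Numerator: 0.3035·(1 − 4·0.027949 + 3·0.008482) = 0.277270
Denominator: (0.6965)·(0.991518) = 0.690616
L = 0.277270/0.690616 = 0.4015

Final: 0.4015


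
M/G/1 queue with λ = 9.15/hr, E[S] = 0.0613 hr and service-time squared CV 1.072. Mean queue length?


ρ = λ·E[S] = 9.15·0.0613 = 0.5609
Lq = ρ²(1+C_s²)/(2(1−ρ)) = 0.3146·(1+1.072)/(2·0.4391)
= 0.3146·2.0720/0.8782 = 0.74226

Final: 0.74226


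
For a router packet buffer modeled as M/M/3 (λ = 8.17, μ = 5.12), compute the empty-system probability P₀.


a = λ/μ = 8.17/5.12 = 1.5957; ρ = a/c = 0.5319
Σ_{k=0}^{2} a^k/k! (terms k=0..2) = 1.00000 + 1.59570 + 1.27313 = 3.86884
Tail: a^3/(3!(1−ρ)) = 4.06309/(6·0.4681) = 1.44666
P₀ = 1/(3.86884 + 1.44666) = 1/5.31550 = 0.188129

Final: 0.188129


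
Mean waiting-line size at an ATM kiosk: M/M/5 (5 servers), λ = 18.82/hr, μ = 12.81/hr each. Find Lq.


a = λ/μ = 1.4692; ρ = a/5 = 0.2938
P₀ = 0.229790
Lq = P₀·a^c·ρ / (c!·(1−ρ)²) = 0.229790·6.84467·0.2938/(120·0.49867)
= 0.007723

Final: 0.007723


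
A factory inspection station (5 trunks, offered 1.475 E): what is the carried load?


B(5,1.475) = 0.013365 (Erlang-B)
Carried load = a(1 − B) = 1.475·(1 − 0.013365) = 1.475·0.986635 = 1.4553 E

Final: 1.4553 Erlangs


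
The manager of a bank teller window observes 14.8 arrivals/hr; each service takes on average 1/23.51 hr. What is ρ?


ρ = λ/μ = 14.8/23.51 = 0.6295

Final: 0.6295


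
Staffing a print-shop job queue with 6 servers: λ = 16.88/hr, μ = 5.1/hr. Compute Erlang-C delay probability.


a = λ/μ = 3.3098; ρ = a/6 = 0.5516
P₀ = 0.035445 (from M/M/c formula)
C(c,a) = [a^c/(c!(1−ρ))]·P₀ = [1314.66045/(720·0.4484)]·0.035445
= 4.07238·0.035445 = 0.144344

Final: 0.144344


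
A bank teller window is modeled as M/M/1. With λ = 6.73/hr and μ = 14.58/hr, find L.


ρ = λ/μ = 6.73/14.58 = 0.4616
L = ρ/(1−ρ) = 0.4616/(1 − 0.4616) = 0.4616/0.5384 = 0.8573

Final: 0.8573


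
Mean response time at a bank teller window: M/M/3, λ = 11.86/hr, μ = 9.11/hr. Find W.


a = 1.3019; ρ = 0.4340; P₀ = 0.263229
Lq = P₀·a^c·ρ/(c!(1−ρ)²) = 0.13111
Wq = Lq/λ = 0.13111/11.86 = 0.01105 hr
W = Wq + 1/μ = 0.01105 + 0.10977 = 0.12082 hr

Final: 0.12082 hr


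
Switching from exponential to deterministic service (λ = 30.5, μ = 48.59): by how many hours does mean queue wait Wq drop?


ρ = 30.5/48.59 = 0.6277
Wq(M/M/1) = ρ/(μ−λ) = 0.6277/18.09 = 0.03470 hr
Wq(M/D/1) = ρ/(2(μ−λ)) = 0.01735 hr
Savings = 0.03470 − 0.01735 = 0.01735 hr

Final: 0.01735 hr


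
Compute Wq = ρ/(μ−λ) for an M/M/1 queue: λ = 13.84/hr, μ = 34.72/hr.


ρ = 13.84/34.72 = 0.3986
Wq = ρ/(μ−λ) = 0.3986/(34.72 − 13.84) = 0.3986/20.88 = 0.01909 hr

Final: 0.01909 hr


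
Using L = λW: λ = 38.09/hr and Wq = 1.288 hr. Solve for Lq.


Lq = λWq = 38.09·1.288 = 49.0599

Final: 49.0599


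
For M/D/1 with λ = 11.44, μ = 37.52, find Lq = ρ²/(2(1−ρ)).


ρ = 11.44/37.52 = 0.3049
M/D/1: Lq = ρ²/(2(1−ρ)) = 0.09297/(2·0.6951) = 0.06687

Final: 0.06687


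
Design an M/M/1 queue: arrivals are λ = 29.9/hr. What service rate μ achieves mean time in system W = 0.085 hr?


W = 1/(μ−λ) ⇒ μ − λ = 1/W = 1/0.085 = 11.7647
μ = λ + 1/W = 29.9 + 11.7647 = 41.6647 per hr

Final: 41.6647 /hr


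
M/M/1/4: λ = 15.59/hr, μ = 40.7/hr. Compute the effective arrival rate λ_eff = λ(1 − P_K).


ρ = 0.3830; P_K = (1−ρ)ρ^4/(1−ρ^5) = 0.013392
λ_eff = λ(1 − P_K) = 15.59·(1 − 0.013392) = 15.59·0.986608 = 15.3812 /hr

Final: 15.3812 /hr


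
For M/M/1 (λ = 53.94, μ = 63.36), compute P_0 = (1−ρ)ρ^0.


ρ = 53.94/63.36 = 0.8513
P_n = (1−ρ)·ρ^n = (1 − 0.8513)·0.8513^0 = 0.1487·1.000000 = 0.148674

Final: 0.148674


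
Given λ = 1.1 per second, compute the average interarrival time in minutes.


Mean interarrival time = 1/λ = 1/1.1 second = 0.90909 second
In minutes: 0.90909 × 0.0166667 = 0.01515 min

Final: 0.01515 min


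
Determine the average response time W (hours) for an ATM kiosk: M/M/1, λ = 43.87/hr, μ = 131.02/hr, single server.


W = 1/(μ−λ) = 1/(131.02 − 43.87) = 1/87.15 = 0.01147 hr

Final: 0.01147 hr


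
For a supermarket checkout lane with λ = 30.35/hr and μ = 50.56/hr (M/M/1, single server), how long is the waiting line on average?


ρ = 30.35/50.56 = 0.6003
Lq = ρ²/(1−ρ) = 0.3603/0.3997 = 0.9015

Final: 0.9015


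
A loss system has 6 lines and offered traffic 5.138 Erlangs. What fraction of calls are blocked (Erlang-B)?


B(c,a) = (a^c/c!) / Σ_{k=0}^{c} a^k/k!
a^6/6! = 25.552424
Σ terms (k=0..6): 1.00000 + 5.13800 + 13.19952 + 22.60638 + 29.03790 + 29.83934 + 25.55242 = 126.373567
B = 25.552424/126.373567 = 0.202198

Final: 0.202198


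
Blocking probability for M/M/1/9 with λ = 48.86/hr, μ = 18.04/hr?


ρ = λ/μ = 48.86/18.04 = 2.7084
P_K = (1−ρ)ρ^K/(1−ρ^(K+1)) = (-1.7084·7842.460950)/(1 − 21240.722950)
= -13398.262000/-21239.722950 = 0.630812

Final: 0.630812


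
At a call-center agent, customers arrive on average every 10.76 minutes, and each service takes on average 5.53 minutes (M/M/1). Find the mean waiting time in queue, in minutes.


λ = 60/10.76 = 5.5762 /hr
μ = 60/5.53 = 10.8499 /hr
ρ = λ/μ = 5.5762/10.8499 = 0.5139
Wq = ρ/(μ−λ) = 0.5139/(10.8499−5.5762) = 0.09745 hr
In minutes: 0.09745·60 = 5.847 min

Final: 5.847 min


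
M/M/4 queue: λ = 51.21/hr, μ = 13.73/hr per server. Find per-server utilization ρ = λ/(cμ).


ρ = λ/(cμ) = 51.21/(4·13.73) = 51.21/54.92 = 0.9324

Final: 0.9324


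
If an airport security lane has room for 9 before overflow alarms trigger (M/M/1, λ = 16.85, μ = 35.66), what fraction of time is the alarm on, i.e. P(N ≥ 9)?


ρ = 16.85/35.66 = 0.4725
P(N ≥ n) = ρ^n = 0.4725^9 = 0.001174

Final: 0.001174


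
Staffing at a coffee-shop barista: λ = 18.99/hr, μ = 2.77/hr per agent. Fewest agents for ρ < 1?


Stability requires cμ > λ ⇔ c > λ/μ.
λ/μ = 18.99/2.77 = 6.8556
Minimum integer c = ⌊6.8556⌋ + 1 = 7
Check: 7·2.77 = 19.39 > 18.99, while 6·2.77 = 16.62 ≤ 18.99

Final: 7 servers


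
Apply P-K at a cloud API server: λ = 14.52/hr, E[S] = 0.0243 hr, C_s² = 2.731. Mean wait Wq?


ρ = λ·E[S] = 14.52·0.0243 = 0.3528
E[S²] = E[S]²(1+C_s²) = 0.0243²·(1+2.731) = 0.002203
Wq = λ·E[S²]/(2(1−ρ)) = 14.52·0.002203/(2·0.6472) = 0.02471 hr

Final: 0.02471 hr


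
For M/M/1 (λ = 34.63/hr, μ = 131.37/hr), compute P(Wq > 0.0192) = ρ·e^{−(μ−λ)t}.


ρ = 34.63/131.37 = 0.2636
P(Wq > t) = ρ·e^{−(μ−λ)t} = 0.2636·e^{−1.8574}
= 0.2636·0.156077 = 0.041143

Final: 0.041143


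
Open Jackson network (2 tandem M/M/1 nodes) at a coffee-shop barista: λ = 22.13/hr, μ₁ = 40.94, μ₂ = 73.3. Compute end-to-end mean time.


Each node sees arrival rate λ = 22.13/hr (tandem ⇒ throughput preserved).
W₁ = 1/(μ₁−λ) = 1/(40.94−22.13) = 0.05316 hr
W₂ = 1/(μ₂−λ) = 1/(73.3−22.13) = 0.01954 hr
W_total = W₁ + W₂ = 0.05316 + 0.01954 = 0.07271 hr

Final: 0.07271 hr


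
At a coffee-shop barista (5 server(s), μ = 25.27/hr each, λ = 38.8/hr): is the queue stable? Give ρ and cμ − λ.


Total capacity cμ = 5·25.27 = 126.35/hr
ρ = λ/(cμ) = 38.8/126.35 = 0.3071
Stable ⇔ ρ < 1: YES
Spare capacity = cμ − λ = 126.35 − 38.8 = 87.55/hr

Final: ρ = 0.3071; stable; margin = 87.55/hr


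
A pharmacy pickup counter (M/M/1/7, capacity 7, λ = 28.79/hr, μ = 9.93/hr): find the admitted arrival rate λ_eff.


ρ = 2.8993; P_K = (1−ρ)ρ^7/(1−ρ^8) = 0.655220
λ_eff = λ(1 − P_K) = 28.79·(1 − 0.655220) = 28.79·0.344780 = 9.9262 /hr

Final: 9.9262 /hr


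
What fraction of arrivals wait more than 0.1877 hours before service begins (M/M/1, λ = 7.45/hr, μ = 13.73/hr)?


ρ = 7.45/13.73 = 0.5426
P(Wq > t) = ρ·e^{−(μ−λ)t} = 0.5426·e^{−1.1788}
= 0.5426·0.307661 = 0.166939

Final: 0.166939


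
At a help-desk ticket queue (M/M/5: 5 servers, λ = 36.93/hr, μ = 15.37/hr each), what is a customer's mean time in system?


a = 2.4027; ρ = 0.4805; P₀ = 0.088695
Lq = P₀·a^c·ρ/(c!(1−ρ)²) = 0.10541
Wq = Lq/λ = 0.10541/36.93 = 0.002854 hr
W = Wq + 1/μ = 0.002854 + 0.06506 = 0.06792 hr

Final: 0.06792 hr


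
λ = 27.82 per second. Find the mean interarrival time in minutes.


Mean interarrival time = 1/λ = 1/27.82 second = 0.03595 second
In minutes: 0.03595 × 0.0166667 = 0.0005991 min

Final: 0.0005991 min


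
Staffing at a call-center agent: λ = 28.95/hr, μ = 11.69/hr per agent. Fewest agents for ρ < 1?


Stability requires cμ > λ ⇔ c > λ/μ.
λ/μ = 28.95/11.69 = 2.4765
Minimum integer c = ⌊2.4765⌋ + 1 = 3
Check: 3·11.69 = 35.07 > 28.95, while 2·11.69 = 23.38 ≤ 28.95

Final: 3 servers


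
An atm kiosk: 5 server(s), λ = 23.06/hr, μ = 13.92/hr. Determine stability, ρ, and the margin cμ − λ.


Total capacity cμ = 5·13.92 = 69.60/hr
ρ = λ/(cμ) = 23.06/69.60 = 0.3313
Stable ⇔ ρ < 1: YES
Spare capacity = cμ − λ = 69.60 − 23.06 = 46.54/hr

Final: ρ = 0.3313; stable; margin = 46.54/hr


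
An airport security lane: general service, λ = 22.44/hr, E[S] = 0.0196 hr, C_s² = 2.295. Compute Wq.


ρ = λ·E[S] = 22.44·0.0196 = 0.4398
E[S²] = E[S]²(1+C_s²) = 0.0196²·(1+2.295) = 0.001266
Wq = λ·E[S²]/(2(1−ρ)) = 22.44·0.001266/(2·0.5602) = 0.02535 hr

Final: 0.02535 hr


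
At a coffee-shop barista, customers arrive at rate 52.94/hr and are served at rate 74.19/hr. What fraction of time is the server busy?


ρ = λ/μ = 52.94/74.19 = 0.7136

Final: 0.7136


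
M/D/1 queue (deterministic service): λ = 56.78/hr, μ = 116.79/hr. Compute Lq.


ρ = 56.78/116.79 = 0.4862
M/D/1: Lq = ρ²/(2(1−ρ)) = 0.2364/(2·0.5138) = 0.23000

Final: 0.23000


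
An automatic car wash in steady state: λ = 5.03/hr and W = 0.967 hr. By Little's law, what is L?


L = λW = 5.03·0.967 = 4.8640

Final: 4.8640


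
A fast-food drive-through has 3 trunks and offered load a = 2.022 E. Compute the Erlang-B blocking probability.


B(c,a) = (a^c/c!) / Σ_{k=0}^{c} a^k/k!
a^3/3! = 1.377819
Σ terms (k=0..3): 1.00000 + 2.02200 + 2.04424 + 1.37782 = 6.444061
B = 1.377819/6.444061 = 0.213812

Final: 0.213812


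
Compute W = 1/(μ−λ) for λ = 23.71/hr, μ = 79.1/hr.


W = 1/(μ−λ) = 1/(79.1 − 23.71) = 1/55.39 = 0.01805 hr

Final: 0.01805 hr


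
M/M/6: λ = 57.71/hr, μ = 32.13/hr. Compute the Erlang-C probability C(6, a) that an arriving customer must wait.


a = λ/μ = 1.7961; ρ = a/6 = 0.2994
P₀ = 0.165811 (from M/M/c formula)
C(c,a) = [a^c/(c!(1−ρ))]·P₀ = [33.57702/(720·0.7006)]·0.165811
= 0.06656·0.165811 = 0.011036

Final: 0.011036


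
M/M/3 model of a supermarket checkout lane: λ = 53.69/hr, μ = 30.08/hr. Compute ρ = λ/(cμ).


ρ = λ/(cμ) = 53.69/(3·30.08) = 53.69/90.24 = 0.5950

Final: 0.5950


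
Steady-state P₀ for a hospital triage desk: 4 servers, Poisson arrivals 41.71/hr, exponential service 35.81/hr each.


a = λ/μ = 41.71/35.81 = 1.1648; ρ = a/c = 0.2912
Σ_{k=0}^{3} a^k/k! (terms k=0..3) = 1.00000 + 1.16476 + 0.67833 + 0.26336 = 3.10645
Tail: a^4/(4!(1−ρ)) = 1.84053/(24·0.7088) = 0.10819
P₀ = 1/(3.10645 + 0.10819) = 1/3.21465 = 0.311076

Final: 0.311076


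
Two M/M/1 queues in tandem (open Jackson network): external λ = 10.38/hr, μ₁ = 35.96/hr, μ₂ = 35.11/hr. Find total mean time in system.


Each node sees arrival rate λ = 10.38/hr (tandem ⇒ throughput preserved).
W₁ = 1/(μ₁−λ) = 1/(35.96−10.38) = 0.03909 hr
W₂ = 1/(μ₂−λ) = 1/(35.11−10.38) = 0.04044 hr
W_total = W₁ + W₂ = 0.03909 + 0.04044 = 0.07953 hr

Final: 0.07953 hr


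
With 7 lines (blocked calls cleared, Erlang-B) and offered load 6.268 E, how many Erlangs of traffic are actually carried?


B(7,6.268) = 0.202444 (Erlang-B)
Carried load = a(1 − B) = 6.268·(1 − 0.202444) = 6.268·0.797556 = 4.9991 E

Final: 4.9991 Erlangs


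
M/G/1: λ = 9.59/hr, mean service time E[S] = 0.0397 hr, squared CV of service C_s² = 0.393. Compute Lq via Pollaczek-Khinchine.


ρ = λ·E[S] = 9.59·0.0397 = 0.3807
Lq = ρ²(1+C_s²)/(2(1−ρ)) = 0.1450·(1+0.393)/(2·0.6193)
= 0.1450·1.3930/1.2386 = 0.16303

Final: 0.16303


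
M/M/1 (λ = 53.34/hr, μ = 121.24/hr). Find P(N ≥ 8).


ρ = 53.34/121.24 = 0.4400
P(N ≥ n) = ρ^n = 0.4400^8 = 0.001404

Final: 0.001404


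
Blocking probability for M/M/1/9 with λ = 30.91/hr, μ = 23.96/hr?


ρ = λ/μ = 30.91/23.96 = 1.2901
P_K = (1−ρ)ρ^K/(1−ρ^(K+1)) = (-0.2901·9.897140)/(1 − 12.767972)
= -2.870832/-11.767972 = 0.243953

Final: 0.243953


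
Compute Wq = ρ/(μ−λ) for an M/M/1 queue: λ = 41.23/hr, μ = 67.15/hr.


ρ = 41.23/67.15 = 0.6140
Wq = ρ/(μ−λ) = 0.6140/(67.15 − 41.23) = 0.6140/25.92 = 0.02369 hr

Final: 0.02369 hr


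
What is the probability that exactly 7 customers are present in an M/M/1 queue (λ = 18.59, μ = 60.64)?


ρ = 18.59/60.64 = 0.3066
P_n = (1−ρ)·ρ^n = (1 − 0.3066)·0.3066^7 = 0.6934·0.0002545 = 0.0001765

Final: 0.0001765


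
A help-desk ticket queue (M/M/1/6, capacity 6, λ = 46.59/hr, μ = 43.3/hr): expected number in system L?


ρ = 46.59/43.3 = 1.0760
L = ρ[1 − (K+1)ρ^K + Kρ^(K+1)] / [(1−ρ)(1−ρ^(K+1))]
Numerator: 1.0760·(1 − 7·1.551775 + 6·1.669682) = 0.167490
Denominator: (-0.07598)·(-0.669682) = 0.050883
L = 0.167490/0.050883 = 3.2916

Final: 3.2916


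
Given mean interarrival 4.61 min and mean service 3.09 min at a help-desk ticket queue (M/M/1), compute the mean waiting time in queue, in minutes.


λ = 60/4.61 = 13.0152 /hr
μ = 60/3.09 = 19.4175 /hr
ρ = λ/μ = 13.0152/19.4175 = 0.6703
Wq = ρ/(μ−λ) = 0.6703/(19.4175−13.0152) = 0.10469 hr
In minutes: 0.10469·60 = 6.282 min

Final: 6.282 min


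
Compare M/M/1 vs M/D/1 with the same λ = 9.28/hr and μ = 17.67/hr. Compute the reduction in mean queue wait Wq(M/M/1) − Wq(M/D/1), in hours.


ρ = 9.28/17.67 = 0.5252
Wq(M/M/1) = ρ/(μ−λ) = 0.5252/8.39 = 0.06260 hr
Wq(M/D/1) = ρ/(2(μ−λ)) = 0.03130 hr
Savings = 0.06260 − 0.03130 = 0.03130 hr

Final: 0.03130 hr


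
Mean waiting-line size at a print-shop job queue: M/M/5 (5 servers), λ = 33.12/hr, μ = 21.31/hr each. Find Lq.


a = λ/μ = 1.5542; ρ = a/5 = 0.3108
P₀ = 0.210951
Lq = P₀·a^c·ρ / (c!·(1−ρ)²) = 0.210951·9.06848·0.3108/(120·0.47494)
= 0.01043

Final: 0.01043


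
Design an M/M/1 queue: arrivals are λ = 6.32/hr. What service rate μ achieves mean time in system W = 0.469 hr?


W = 1/(μ−λ) ⇒ μ − λ = 1/W = 1/0.469 = 2.1322
μ = λ + 1/W = 6.32 + 2.1322 = 8.4522 per hr

Final: 8.4522 /hr


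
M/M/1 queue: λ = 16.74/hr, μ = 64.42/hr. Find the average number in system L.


ρ = λ/μ = 16.74/64.42 = 0.2599
L = ρ/(1−ρ) = 0.2599/(1 − 0.2599) = 0.2599/0.7401 = 0.3511

Final: 0.3511


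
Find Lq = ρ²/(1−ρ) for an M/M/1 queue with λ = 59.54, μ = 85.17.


ρ = 59.54/85.17 = 0.6991
Lq = ρ²/(1−ρ) = 0.4887/0.3009 = 1.6240

Final: 1.6240


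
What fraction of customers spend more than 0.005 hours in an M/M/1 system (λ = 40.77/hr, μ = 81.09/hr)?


W ~ Exponential(μ−λ) for M/M/1.
μ − λ = 81.09 − 40.77 = 40.3200
P(W > t) = e^{−(μ−λ)t} = e^{−0.2016} = 0.817422

Final: 0.817422


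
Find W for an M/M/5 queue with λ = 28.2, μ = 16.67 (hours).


a = 1.6917; ρ = 0.3383; P₀ = 0.183652
Lq = P₀·a^c·ρ/(c!(1−ρ)²) = 0.01638
Wq = Lq/λ = 0.01638/28.2 = 0.0005810 hr
W = Wq + 1/μ = 0.0005810 + 0.05999 = 0.06057 hr

Final: 0.06057 hr


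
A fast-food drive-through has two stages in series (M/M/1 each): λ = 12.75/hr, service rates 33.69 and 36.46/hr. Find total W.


Each node sees arrival rate λ = 12.75/hr (tandem ⇒ throughput preserved).
W₁ = 1/(μ₁−λ) = 1/(33.69−12.75) = 0.04776 hr
W₂ = 1/(μ₂−λ) = 1/(36.46−12.75) = 0.04218 hr
W_total = W₁ + W₂ = 0.04776 + 0.04218 = 0.08993 hr

Final: 0.08993 hr


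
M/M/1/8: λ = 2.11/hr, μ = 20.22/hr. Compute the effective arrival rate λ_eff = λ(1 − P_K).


ρ = 0.1044; P_K = (1−ρ)ρ^8/(1−ρ^9) = 0.00000001259
λ_eff = λ(1 − P_K) = 2.11·(1 − 0.00000001259) = 2.11·1.000000 = 2.1100 /hr

Final: 2.1100 /hr


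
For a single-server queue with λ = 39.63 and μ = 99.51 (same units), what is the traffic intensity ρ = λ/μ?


ρ = λ/μ = 39.63/99.51 = 0.3983

Final: 0.3983


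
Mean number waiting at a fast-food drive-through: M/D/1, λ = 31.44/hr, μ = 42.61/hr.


ρ = 31.44/42.61 = 0.7379
M/D/1: Lq = ρ²/(2(1−ρ)) = 0.5444/(2·0.2621) = 1.03841

Final: 1.03841


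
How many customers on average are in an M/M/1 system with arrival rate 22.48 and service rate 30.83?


ρ = λ/μ = 22.48/30.83 = 0.7292
L = ρ/(1−ρ) = 0.7292/(1 − 0.7292) = 0.7292/0.2708 = 2.6922

Final: 2.6922


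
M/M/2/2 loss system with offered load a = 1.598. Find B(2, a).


B(c,a) = (a^c/c!) / Σ_{k=0}^{c} a^k/k!
a^2/2! = 1.276802
Σ terms (k=0..2): 1.00000 + 1.59800 + 1.27680 = 3.874802
B = 1.276802/3.874802 = 0.329514

Final: 0.329514


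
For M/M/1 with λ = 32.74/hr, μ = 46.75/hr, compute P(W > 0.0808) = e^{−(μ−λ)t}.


W ~ Exponential(μ−λ) for M/M/1.
μ − λ = 46.75 − 32.74 = 14.0100
P(W > t) = e^{−(μ−λ)t} = e^{−1.1320} = 0.322385

Final: 0.322385


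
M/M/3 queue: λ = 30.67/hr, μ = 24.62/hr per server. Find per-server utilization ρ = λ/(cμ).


ρ = λ/(cμ) = 30.67/(3·24.62) = 30.67/73.86 = 0.4152

Final: 0.4152


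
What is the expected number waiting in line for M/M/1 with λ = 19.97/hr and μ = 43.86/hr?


ρ = 19.97/43.86 = 0.4553
Lq = ρ²/(1−ρ) = 0.2073/0.5447 = 0.3806

Final: 0.3806


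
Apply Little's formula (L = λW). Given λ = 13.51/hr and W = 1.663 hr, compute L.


L = λW = 13.51·1.663 = 22.4671

Final: 22.4671


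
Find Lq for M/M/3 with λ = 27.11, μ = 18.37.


a = λ/μ = 1.4758; ρ = a/3 = 0.4919
P₀ = 0.216493
Lq = P₀·a^c·ρ / (c!·(1−ρ)²) = 0.216493·3.21411·0.4919/(6·0.25814)
= 0.22100

Final: 0.22100


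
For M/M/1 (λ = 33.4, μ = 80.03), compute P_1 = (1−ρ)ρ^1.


ρ = 33.4/80.03 = 0.4173
P_n = (1−ρ)·ρ^n = (1 − 0.4173)·0.4173^1 = 0.5827·0.417343 = 0.243168

Final: 0.243168


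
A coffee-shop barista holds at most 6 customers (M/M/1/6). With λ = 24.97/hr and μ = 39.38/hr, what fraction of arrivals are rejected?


ρ = λ/μ = 24.97/39.38 = 0.6341
P_K = (1−ρ)ρ^K/(1−ρ^(K+1)) = (0.3659·0.064992)/(1 − 0.041210)
= 0.023782/0.958790 = 0.024804

Final: 0.024804


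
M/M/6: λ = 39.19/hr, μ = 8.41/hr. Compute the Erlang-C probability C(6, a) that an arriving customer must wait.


a = λ/μ = 4.6599; ρ = a/6 = 0.7767
P₀ = 0.007407 (from M/M/c formula)
C(c,a) = [a^c/(c!(1−ρ))]·P₀ = [10239.42587/(720·0.2233)]·0.007407
= 63.67463·0.007407 = 0.471609

Final: 0.471609


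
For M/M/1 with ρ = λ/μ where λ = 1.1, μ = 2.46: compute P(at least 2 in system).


ρ = 1.1/2.46 = 0.4472
P(N ≥ n) = ρ^n = 0.4472^2 = 0.199947

Final: 0.199947


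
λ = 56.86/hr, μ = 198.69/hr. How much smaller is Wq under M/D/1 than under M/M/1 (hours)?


ρ = 56.86/198.69 = 0.2862
Wq(M/M/1) = ρ/(μ−λ) = 0.2862/141.83 = 0.002018 hr
Wq(M/D/1) = ρ/(2(μ−λ)) = 0.001009 hr
Savings = 0.002018 − 0.001009 = 0.001009 hr

Final: 0.001009 hr


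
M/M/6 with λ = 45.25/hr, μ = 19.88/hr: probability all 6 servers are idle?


a = λ/μ = 45.25/19.88 = 2.2762; ρ = a/c = 0.3794
Σ_{k=0}^{5} a^k/k! (terms k=0..5) = 1.00000 + 2.27616 + 2.59045 + 1.96542 + 1.11840 + 0.50913 = 9.45955
Tail: a^6/(6!(1−ρ)) = 139.06352/(720·0.6206) = 0.31120
P₀ = 1/(9.45955 + 0.31120) = 1/9.77076 = 0.102346

Final: 0.102346
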